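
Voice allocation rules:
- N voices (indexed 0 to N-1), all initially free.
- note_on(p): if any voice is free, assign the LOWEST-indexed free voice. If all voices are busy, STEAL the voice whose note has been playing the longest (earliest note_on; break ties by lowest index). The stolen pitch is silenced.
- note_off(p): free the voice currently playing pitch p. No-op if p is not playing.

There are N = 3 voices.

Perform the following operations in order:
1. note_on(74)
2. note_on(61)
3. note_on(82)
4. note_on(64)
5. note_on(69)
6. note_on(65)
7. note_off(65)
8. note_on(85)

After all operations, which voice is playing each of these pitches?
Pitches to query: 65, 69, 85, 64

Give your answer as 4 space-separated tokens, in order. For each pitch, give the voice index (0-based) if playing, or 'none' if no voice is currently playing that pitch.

Answer: none 1 2 0

Derivation:
Op 1: note_on(74): voice 0 is free -> assigned | voices=[74 - -]
Op 2: note_on(61): voice 1 is free -> assigned | voices=[74 61 -]
Op 3: note_on(82): voice 2 is free -> assigned | voices=[74 61 82]
Op 4: note_on(64): all voices busy, STEAL voice 0 (pitch 74, oldest) -> assign | voices=[64 61 82]
Op 5: note_on(69): all voices busy, STEAL voice 1 (pitch 61, oldest) -> assign | voices=[64 69 82]
Op 6: note_on(65): all voices busy, STEAL voice 2 (pitch 82, oldest) -> assign | voices=[64 69 65]
Op 7: note_off(65): free voice 2 | voices=[64 69 -]
Op 8: note_on(85): voice 2 is free -> assigned | voices=[64 69 85]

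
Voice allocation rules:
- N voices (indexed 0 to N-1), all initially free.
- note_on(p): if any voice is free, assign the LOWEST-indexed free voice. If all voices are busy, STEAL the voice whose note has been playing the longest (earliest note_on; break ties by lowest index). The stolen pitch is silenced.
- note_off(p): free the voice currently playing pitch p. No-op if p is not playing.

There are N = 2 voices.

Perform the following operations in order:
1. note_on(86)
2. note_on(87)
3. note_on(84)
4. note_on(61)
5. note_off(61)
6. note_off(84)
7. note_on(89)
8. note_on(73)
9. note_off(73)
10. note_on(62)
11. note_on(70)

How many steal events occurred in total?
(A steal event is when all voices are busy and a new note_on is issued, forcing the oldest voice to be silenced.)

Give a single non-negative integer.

Answer: 3

Derivation:
Op 1: note_on(86): voice 0 is free -> assigned | voices=[86 -]
Op 2: note_on(87): voice 1 is free -> assigned | voices=[86 87]
Op 3: note_on(84): all voices busy, STEAL voice 0 (pitch 86, oldest) -> assign | voices=[84 87]
Op 4: note_on(61): all voices busy, STEAL voice 1 (pitch 87, oldest) -> assign | voices=[84 61]
Op 5: note_off(61): free voice 1 | voices=[84 -]
Op 6: note_off(84): free voice 0 | voices=[- -]
Op 7: note_on(89): voice 0 is free -> assigned | voices=[89 -]
Op 8: note_on(73): voice 1 is free -> assigned | voices=[89 73]
Op 9: note_off(73): free voice 1 | voices=[89 -]
Op 10: note_on(62): voice 1 is free -> assigned | voices=[89 62]
Op 11: note_on(70): all voices busy, STEAL voice 0 (pitch 89, oldest) -> assign | voices=[70 62]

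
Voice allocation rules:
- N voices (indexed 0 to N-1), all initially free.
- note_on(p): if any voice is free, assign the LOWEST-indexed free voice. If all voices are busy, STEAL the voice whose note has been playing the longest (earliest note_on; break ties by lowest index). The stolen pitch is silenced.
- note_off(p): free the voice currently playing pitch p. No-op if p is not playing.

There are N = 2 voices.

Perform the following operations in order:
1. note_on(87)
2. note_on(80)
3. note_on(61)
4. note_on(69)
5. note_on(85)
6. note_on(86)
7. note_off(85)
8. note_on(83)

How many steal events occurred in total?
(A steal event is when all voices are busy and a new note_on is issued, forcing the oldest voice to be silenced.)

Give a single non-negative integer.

Answer: 4

Derivation:
Op 1: note_on(87): voice 0 is free -> assigned | voices=[87 -]
Op 2: note_on(80): voice 1 is free -> assigned | voices=[87 80]
Op 3: note_on(61): all voices busy, STEAL voice 0 (pitch 87, oldest) -> assign | voices=[61 80]
Op 4: note_on(69): all voices busy, STEAL voice 1 (pitch 80, oldest) -> assign | voices=[61 69]
Op 5: note_on(85): all voices busy, STEAL voice 0 (pitch 61, oldest) -> assign | voices=[85 69]
Op 6: note_on(86): all voices busy, STEAL voice 1 (pitch 69, oldest) -> assign | voices=[85 86]
Op 7: note_off(85): free voice 0 | voices=[- 86]
Op 8: note_on(83): voice 0 is free -> assigned | voices=[83 86]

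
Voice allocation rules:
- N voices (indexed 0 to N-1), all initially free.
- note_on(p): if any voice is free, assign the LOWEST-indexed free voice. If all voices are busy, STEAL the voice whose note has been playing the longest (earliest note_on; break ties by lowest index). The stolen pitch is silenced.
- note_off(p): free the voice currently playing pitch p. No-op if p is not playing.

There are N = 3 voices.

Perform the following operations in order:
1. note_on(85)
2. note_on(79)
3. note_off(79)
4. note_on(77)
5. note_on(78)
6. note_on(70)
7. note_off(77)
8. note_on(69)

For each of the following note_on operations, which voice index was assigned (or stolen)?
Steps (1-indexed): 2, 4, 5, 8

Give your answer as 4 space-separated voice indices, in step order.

Op 1: note_on(85): voice 0 is free -> assigned | voices=[85 - -]
Op 2: note_on(79): voice 1 is free -> assigned | voices=[85 79 -]
Op 3: note_off(79): free voice 1 | voices=[85 - -]
Op 4: note_on(77): voice 1 is free -> assigned | voices=[85 77 -]
Op 5: note_on(78): voice 2 is free -> assigned | voices=[85 77 78]
Op 6: note_on(70): all voices busy, STEAL voice 0 (pitch 85, oldest) -> assign | voices=[70 77 78]
Op 7: note_off(77): free voice 1 | voices=[70 - 78]
Op 8: note_on(69): voice 1 is free -> assigned | voices=[70 69 78]

Answer: 1 1 2 1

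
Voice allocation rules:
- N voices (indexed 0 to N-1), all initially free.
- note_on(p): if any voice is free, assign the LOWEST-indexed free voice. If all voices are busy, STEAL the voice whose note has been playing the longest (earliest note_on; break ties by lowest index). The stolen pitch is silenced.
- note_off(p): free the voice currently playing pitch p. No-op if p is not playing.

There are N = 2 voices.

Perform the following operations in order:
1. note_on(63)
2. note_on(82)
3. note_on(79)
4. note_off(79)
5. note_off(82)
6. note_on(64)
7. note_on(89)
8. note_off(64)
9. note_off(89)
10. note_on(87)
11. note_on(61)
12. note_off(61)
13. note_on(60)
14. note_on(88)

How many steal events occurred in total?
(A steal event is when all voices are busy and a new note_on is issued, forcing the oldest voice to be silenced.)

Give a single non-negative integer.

Answer: 2

Derivation:
Op 1: note_on(63): voice 0 is free -> assigned | voices=[63 -]
Op 2: note_on(82): voice 1 is free -> assigned | voices=[63 82]
Op 3: note_on(79): all voices busy, STEAL voice 0 (pitch 63, oldest) -> assign | voices=[79 82]
Op 4: note_off(79): free voice 0 | voices=[- 82]
Op 5: note_off(82): free voice 1 | voices=[- -]
Op 6: note_on(64): voice 0 is free -> assigned | voices=[64 -]
Op 7: note_on(89): voice 1 is free -> assigned | voices=[64 89]
Op 8: note_off(64): free voice 0 | voices=[- 89]
Op 9: note_off(89): free voice 1 | voices=[- -]
Op 10: note_on(87): voice 0 is free -> assigned | voices=[87 -]
Op 11: note_on(61): voice 1 is free -> assigned | voices=[87 61]
Op 12: note_off(61): free voice 1 | voices=[87 -]
Op 13: note_on(60): voice 1 is free -> assigned | voices=[87 60]
Op 14: note_on(88): all voices busy, STEAL voice 0 (pitch 87, oldest) -> assign | voices=[88 60]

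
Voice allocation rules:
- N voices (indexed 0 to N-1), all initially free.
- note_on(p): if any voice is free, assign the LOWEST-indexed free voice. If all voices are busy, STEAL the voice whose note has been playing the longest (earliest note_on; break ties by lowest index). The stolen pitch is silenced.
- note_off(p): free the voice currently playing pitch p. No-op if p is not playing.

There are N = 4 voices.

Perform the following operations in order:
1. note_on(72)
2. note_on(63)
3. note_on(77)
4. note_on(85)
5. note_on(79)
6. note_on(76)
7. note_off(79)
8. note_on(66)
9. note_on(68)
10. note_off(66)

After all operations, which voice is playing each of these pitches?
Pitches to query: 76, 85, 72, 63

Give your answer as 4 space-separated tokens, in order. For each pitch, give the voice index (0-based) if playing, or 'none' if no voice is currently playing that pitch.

Answer: 1 3 none none

Derivation:
Op 1: note_on(72): voice 0 is free -> assigned | voices=[72 - - -]
Op 2: note_on(63): voice 1 is free -> assigned | voices=[72 63 - -]
Op 3: note_on(77): voice 2 is free -> assigned | voices=[72 63 77 -]
Op 4: note_on(85): voice 3 is free -> assigned | voices=[72 63 77 85]
Op 5: note_on(79): all voices busy, STEAL voice 0 (pitch 72, oldest) -> assign | voices=[79 63 77 85]
Op 6: note_on(76): all voices busy, STEAL voice 1 (pitch 63, oldest) -> assign | voices=[79 76 77 85]
Op 7: note_off(79): free voice 0 | voices=[- 76 77 85]
Op 8: note_on(66): voice 0 is free -> assigned | voices=[66 76 77 85]
Op 9: note_on(68): all voices busy, STEAL voice 2 (pitch 77, oldest) -> assign | voices=[66 76 68 85]
Op 10: note_off(66): free voice 0 | voices=[- 76 68 85]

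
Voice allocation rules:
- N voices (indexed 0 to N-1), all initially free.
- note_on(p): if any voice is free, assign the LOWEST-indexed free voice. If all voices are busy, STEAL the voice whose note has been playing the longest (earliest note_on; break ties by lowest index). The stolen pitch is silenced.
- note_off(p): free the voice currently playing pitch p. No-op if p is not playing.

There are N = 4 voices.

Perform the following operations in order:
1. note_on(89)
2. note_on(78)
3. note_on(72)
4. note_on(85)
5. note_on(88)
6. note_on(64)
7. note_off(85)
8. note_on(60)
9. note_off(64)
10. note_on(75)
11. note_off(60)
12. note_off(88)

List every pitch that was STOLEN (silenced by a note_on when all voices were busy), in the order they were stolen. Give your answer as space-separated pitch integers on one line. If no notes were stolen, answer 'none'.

Op 1: note_on(89): voice 0 is free -> assigned | voices=[89 - - -]
Op 2: note_on(78): voice 1 is free -> assigned | voices=[89 78 - -]
Op 3: note_on(72): voice 2 is free -> assigned | voices=[89 78 72 -]
Op 4: note_on(85): voice 3 is free -> assigned | voices=[89 78 72 85]
Op 5: note_on(88): all voices busy, STEAL voice 0 (pitch 89, oldest) -> assign | voices=[88 78 72 85]
Op 6: note_on(64): all voices busy, STEAL voice 1 (pitch 78, oldest) -> assign | voices=[88 64 72 85]
Op 7: note_off(85): free voice 3 | voices=[88 64 72 -]
Op 8: note_on(60): voice 3 is free -> assigned | voices=[88 64 72 60]
Op 9: note_off(64): free voice 1 | voices=[88 - 72 60]
Op 10: note_on(75): voice 1 is free -> assigned | voices=[88 75 72 60]
Op 11: note_off(60): free voice 3 | voices=[88 75 72 -]
Op 12: note_off(88): free voice 0 | voices=[- 75 72 -]

Answer: 89 78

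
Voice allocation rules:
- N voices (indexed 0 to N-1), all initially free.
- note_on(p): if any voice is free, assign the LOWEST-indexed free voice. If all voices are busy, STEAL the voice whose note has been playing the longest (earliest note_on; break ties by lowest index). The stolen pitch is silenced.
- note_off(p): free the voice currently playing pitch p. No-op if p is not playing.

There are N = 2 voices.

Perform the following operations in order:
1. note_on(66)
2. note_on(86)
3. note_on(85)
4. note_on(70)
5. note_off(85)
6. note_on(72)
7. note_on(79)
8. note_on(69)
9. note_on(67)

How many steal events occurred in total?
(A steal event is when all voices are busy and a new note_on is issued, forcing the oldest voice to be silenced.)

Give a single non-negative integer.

Answer: 5

Derivation:
Op 1: note_on(66): voice 0 is free -> assigned | voices=[66 -]
Op 2: note_on(86): voice 1 is free -> assigned | voices=[66 86]
Op 3: note_on(85): all voices busy, STEAL voice 0 (pitch 66, oldest) -> assign | voices=[85 86]
Op 4: note_on(70): all voices busy, STEAL voice 1 (pitch 86, oldest) -> assign | voices=[85 70]
Op 5: note_off(85): free voice 0 | voices=[- 70]
Op 6: note_on(72): voice 0 is free -> assigned | voices=[72 70]
Op 7: note_on(79): all voices busy, STEAL voice 1 (pitch 70, oldest) -> assign | voices=[72 79]
Op 8: note_on(69): all voices busy, STEAL voice 0 (pitch 72, oldest) -> assign | voices=[69 79]
Op 9: note_on(67): all voices busy, STEAL voice 1 (pitch 79, oldest) -> assign | voices=[69 67]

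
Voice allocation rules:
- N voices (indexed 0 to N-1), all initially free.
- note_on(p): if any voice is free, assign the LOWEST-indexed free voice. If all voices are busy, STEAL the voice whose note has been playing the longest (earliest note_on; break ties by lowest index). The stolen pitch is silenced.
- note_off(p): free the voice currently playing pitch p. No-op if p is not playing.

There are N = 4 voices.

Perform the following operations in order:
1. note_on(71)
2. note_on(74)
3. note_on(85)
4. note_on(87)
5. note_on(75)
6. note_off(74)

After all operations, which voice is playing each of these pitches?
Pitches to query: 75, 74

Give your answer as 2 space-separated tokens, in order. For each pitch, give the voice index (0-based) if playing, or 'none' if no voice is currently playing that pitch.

Op 1: note_on(71): voice 0 is free -> assigned | voices=[71 - - -]
Op 2: note_on(74): voice 1 is free -> assigned | voices=[71 74 - -]
Op 3: note_on(85): voice 2 is free -> assigned | voices=[71 74 85 -]
Op 4: note_on(87): voice 3 is free -> assigned | voices=[71 74 85 87]
Op 5: note_on(75): all voices busy, STEAL voice 0 (pitch 71, oldest) -> assign | voices=[75 74 85 87]
Op 6: note_off(74): free voice 1 | voices=[75 - 85 87]

Answer: 0 none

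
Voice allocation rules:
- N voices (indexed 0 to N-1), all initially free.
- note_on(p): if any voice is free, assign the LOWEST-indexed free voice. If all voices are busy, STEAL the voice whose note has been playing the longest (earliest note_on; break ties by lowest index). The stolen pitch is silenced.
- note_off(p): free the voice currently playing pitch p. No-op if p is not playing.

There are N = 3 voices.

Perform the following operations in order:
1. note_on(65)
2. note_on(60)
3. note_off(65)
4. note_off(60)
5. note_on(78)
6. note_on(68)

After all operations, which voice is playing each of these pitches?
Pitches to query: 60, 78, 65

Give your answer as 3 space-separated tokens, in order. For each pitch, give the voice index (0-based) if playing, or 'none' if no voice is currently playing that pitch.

Answer: none 0 none

Derivation:
Op 1: note_on(65): voice 0 is free -> assigned | voices=[65 - -]
Op 2: note_on(60): voice 1 is free -> assigned | voices=[65 60 -]
Op 3: note_off(65): free voice 0 | voices=[- 60 -]
Op 4: note_off(60): free voice 1 | voices=[- - -]
Op 5: note_on(78): voice 0 is free -> assigned | voices=[78 - -]
Op 6: note_on(68): voice 1 is free -> assigned | voices=[78 68 -]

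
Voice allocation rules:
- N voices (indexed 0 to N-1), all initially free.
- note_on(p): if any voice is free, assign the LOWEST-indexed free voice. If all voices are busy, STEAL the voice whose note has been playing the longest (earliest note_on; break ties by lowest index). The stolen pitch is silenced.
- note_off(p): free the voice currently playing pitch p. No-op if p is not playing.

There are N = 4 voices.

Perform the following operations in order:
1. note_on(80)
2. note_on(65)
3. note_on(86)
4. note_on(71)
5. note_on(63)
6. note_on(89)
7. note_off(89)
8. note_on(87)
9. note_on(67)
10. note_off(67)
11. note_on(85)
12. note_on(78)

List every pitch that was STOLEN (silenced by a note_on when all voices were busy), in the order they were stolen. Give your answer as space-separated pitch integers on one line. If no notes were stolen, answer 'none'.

Op 1: note_on(80): voice 0 is free -> assigned | voices=[80 - - -]
Op 2: note_on(65): voice 1 is free -> assigned | voices=[80 65 - -]
Op 3: note_on(86): voice 2 is free -> assigned | voices=[80 65 86 -]
Op 4: note_on(71): voice 3 is free -> assigned | voices=[80 65 86 71]
Op 5: note_on(63): all voices busy, STEAL voice 0 (pitch 80, oldest) -> assign | voices=[63 65 86 71]
Op 6: note_on(89): all voices busy, STEAL voice 1 (pitch 65, oldest) -> assign | voices=[63 89 86 71]
Op 7: note_off(89): free voice 1 | voices=[63 - 86 71]
Op 8: note_on(87): voice 1 is free -> assigned | voices=[63 87 86 71]
Op 9: note_on(67): all voices busy, STEAL voice 2 (pitch 86, oldest) -> assign | voices=[63 87 67 71]
Op 10: note_off(67): free voice 2 | voices=[63 87 - 71]
Op 11: note_on(85): voice 2 is free -> assigned | voices=[63 87 85 71]
Op 12: note_on(78): all voices busy, STEAL voice 3 (pitch 71, oldest) -> assign | voices=[63 87 85 78]

Answer: 80 65 86 71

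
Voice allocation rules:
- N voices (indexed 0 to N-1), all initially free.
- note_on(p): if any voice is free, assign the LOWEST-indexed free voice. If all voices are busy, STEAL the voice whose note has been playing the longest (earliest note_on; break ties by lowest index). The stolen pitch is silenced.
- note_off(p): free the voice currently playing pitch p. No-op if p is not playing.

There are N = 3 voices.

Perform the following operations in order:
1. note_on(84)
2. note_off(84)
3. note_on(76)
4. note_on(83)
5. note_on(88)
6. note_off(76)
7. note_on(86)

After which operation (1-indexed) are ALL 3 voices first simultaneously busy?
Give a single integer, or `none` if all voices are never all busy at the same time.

Op 1: note_on(84): voice 0 is free -> assigned | voices=[84 - -]
Op 2: note_off(84): free voice 0 | voices=[- - -]
Op 3: note_on(76): voice 0 is free -> assigned | voices=[76 - -]
Op 4: note_on(83): voice 1 is free -> assigned | voices=[76 83 -]
Op 5: note_on(88): voice 2 is free -> assigned | voices=[76 83 88]
Op 6: note_off(76): free voice 0 | voices=[- 83 88]
Op 7: note_on(86): voice 0 is free -> assigned | voices=[86 83 88]

Answer: 5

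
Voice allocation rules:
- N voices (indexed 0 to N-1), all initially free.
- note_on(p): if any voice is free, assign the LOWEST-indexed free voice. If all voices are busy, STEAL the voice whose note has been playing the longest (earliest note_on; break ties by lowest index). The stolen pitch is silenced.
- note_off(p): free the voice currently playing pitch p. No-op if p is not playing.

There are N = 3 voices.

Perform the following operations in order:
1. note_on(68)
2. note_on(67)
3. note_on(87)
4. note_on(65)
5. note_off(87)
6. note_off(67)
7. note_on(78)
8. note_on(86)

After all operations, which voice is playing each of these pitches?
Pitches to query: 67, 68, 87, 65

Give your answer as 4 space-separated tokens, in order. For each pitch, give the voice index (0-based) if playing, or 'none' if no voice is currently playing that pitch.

Op 1: note_on(68): voice 0 is free -> assigned | voices=[68 - -]
Op 2: note_on(67): voice 1 is free -> assigned | voices=[68 67 -]
Op 3: note_on(87): voice 2 is free -> assigned | voices=[68 67 87]
Op 4: note_on(65): all voices busy, STEAL voice 0 (pitch 68, oldest) -> assign | voices=[65 67 87]
Op 5: note_off(87): free voice 2 | voices=[65 67 -]
Op 6: note_off(67): free voice 1 | voices=[65 - -]
Op 7: note_on(78): voice 1 is free -> assigned | voices=[65 78 -]
Op 8: note_on(86): voice 2 is free -> assigned | voices=[65 78 86]

Answer: none none none 0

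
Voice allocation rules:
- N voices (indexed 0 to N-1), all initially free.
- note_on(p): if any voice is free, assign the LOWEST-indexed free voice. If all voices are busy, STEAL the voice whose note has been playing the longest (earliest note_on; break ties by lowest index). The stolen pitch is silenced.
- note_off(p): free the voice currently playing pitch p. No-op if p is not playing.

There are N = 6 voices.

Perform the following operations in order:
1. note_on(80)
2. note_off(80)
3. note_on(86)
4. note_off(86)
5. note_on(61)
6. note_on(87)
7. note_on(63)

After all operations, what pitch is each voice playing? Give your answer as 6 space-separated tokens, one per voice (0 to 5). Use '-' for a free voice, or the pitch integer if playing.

Answer: 61 87 63 - - -

Derivation:
Op 1: note_on(80): voice 0 is free -> assigned | voices=[80 - - - - -]
Op 2: note_off(80): free voice 0 | voices=[- - - - - -]
Op 3: note_on(86): voice 0 is free -> assigned | voices=[86 - - - - -]
Op 4: note_off(86): free voice 0 | voices=[- - - - - -]
Op 5: note_on(61): voice 0 is free -> assigned | voices=[61 - - - - -]
Op 6: note_on(87): voice 1 is free -> assigned | voices=[61 87 - - - -]
Op 7: note_on(63): voice 2 is free -> assigned | voices=[61 87 63 - - -]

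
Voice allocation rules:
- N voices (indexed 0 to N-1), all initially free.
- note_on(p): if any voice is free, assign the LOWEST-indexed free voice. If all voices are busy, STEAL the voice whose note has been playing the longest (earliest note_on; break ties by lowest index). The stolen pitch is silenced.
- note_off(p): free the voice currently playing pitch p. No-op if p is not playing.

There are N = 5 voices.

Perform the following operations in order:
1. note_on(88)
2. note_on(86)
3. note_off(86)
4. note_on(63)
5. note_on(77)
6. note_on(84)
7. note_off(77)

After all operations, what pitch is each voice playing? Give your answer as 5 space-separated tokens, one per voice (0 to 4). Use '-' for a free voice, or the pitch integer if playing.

Op 1: note_on(88): voice 0 is free -> assigned | voices=[88 - - - -]
Op 2: note_on(86): voice 1 is free -> assigned | voices=[88 86 - - -]
Op 3: note_off(86): free voice 1 | voices=[88 - - - -]
Op 4: note_on(63): voice 1 is free -> assigned | voices=[88 63 - - -]
Op 5: note_on(77): voice 2 is free -> assigned | voices=[88 63 77 - -]
Op 6: note_on(84): voice 3 is free -> assigned | voices=[88 63 77 84 -]
Op 7: note_off(77): free voice 2 | voices=[88 63 - 84 -]

Answer: 88 63 - 84 -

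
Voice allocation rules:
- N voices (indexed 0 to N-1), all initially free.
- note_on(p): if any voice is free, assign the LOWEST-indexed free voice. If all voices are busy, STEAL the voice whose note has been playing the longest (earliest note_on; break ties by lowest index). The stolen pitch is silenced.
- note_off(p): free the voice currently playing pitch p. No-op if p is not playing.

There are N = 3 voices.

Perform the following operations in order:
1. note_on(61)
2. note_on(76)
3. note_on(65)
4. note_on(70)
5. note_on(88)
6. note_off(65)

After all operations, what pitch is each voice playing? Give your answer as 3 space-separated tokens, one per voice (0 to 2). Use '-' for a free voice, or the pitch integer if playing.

Answer: 70 88 -

Derivation:
Op 1: note_on(61): voice 0 is free -> assigned | voices=[61 - -]
Op 2: note_on(76): voice 1 is free -> assigned | voices=[61 76 -]
Op 3: note_on(65): voice 2 is free -> assigned | voices=[61 76 65]
Op 4: note_on(70): all voices busy, STEAL voice 0 (pitch 61, oldest) -> assign | voices=[70 76 65]
Op 5: note_on(88): all voices busy, STEAL voice 1 (pitch 76, oldest) -> assign | voices=[70 88 65]
Op 6: note_off(65): free voice 2 | voices=[70 88 -]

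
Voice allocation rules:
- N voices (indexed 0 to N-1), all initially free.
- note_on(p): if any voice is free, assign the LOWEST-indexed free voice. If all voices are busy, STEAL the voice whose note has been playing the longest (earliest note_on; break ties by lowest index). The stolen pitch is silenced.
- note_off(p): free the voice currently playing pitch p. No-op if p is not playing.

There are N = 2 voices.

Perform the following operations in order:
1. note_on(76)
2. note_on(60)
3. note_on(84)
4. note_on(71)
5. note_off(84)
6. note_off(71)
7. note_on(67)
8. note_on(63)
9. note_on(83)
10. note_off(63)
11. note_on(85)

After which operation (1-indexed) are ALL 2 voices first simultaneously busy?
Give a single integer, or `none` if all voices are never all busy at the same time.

Answer: 2

Derivation:
Op 1: note_on(76): voice 0 is free -> assigned | voices=[76 -]
Op 2: note_on(60): voice 1 is free -> assigned | voices=[76 60]
Op 3: note_on(84): all voices busy, STEAL voice 0 (pitch 76, oldest) -> assign | voices=[84 60]
Op 4: note_on(71): all voices busy, STEAL voice 1 (pitch 60, oldest) -> assign | voices=[84 71]
Op 5: note_off(84): free voice 0 | voices=[- 71]
Op 6: note_off(71): free voice 1 | voices=[- -]
Op 7: note_on(67): voice 0 is free -> assigned | voices=[67 -]
Op 8: note_on(63): voice 1 is free -> assigned | voices=[67 63]
Op 9: note_on(83): all voices busy, STEAL voice 0 (pitch 67, oldest) -> assign | voices=[83 63]
Op 10: note_off(63): free voice 1 | voices=[83 -]
Op 11: note_on(85): voice 1 is free -> assigned | voices=[83 85]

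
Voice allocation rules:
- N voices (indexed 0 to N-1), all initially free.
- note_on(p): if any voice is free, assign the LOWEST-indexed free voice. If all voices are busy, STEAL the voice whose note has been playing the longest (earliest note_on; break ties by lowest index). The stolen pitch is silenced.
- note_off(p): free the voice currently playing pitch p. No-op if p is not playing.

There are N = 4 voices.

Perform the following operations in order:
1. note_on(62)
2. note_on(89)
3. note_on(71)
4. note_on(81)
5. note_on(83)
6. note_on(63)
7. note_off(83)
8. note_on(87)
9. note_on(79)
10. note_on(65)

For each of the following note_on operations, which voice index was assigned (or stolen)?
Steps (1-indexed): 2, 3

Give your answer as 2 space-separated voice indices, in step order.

Answer: 1 2

Derivation:
Op 1: note_on(62): voice 0 is free -> assigned | voices=[62 - - -]
Op 2: note_on(89): voice 1 is free -> assigned | voices=[62 89 - -]
Op 3: note_on(71): voice 2 is free -> assigned | voices=[62 89 71 -]
Op 4: note_on(81): voice 3 is free -> assigned | voices=[62 89 71 81]
Op 5: note_on(83): all voices busy, STEAL voice 0 (pitch 62, oldest) -> assign | voices=[83 89 71 81]
Op 6: note_on(63): all voices busy, STEAL voice 1 (pitch 89, oldest) -> assign | voices=[83 63 71 81]
Op 7: note_off(83): free voice 0 | voices=[- 63 71 81]
Op 8: note_on(87): voice 0 is free -> assigned | voices=[87 63 71 81]
Op 9: note_on(79): all voices busy, STEAL voice 2 (pitch 71, oldest) -> assign | voices=[87 63 79 81]
Op 10: note_on(65): all voices busy, STEAL voice 3 (pitch 81, oldest) -> assign | voices=[87 63 79 65]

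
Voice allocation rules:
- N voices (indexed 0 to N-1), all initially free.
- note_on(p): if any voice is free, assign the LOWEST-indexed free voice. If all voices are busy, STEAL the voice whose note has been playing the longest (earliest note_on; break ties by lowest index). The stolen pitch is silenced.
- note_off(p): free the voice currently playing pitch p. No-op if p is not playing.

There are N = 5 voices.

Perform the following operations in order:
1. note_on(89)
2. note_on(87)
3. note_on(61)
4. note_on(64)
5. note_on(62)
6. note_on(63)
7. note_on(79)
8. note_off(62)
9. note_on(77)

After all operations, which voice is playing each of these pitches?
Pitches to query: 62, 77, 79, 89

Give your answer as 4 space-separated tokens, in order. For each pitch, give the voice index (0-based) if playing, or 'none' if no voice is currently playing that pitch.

Op 1: note_on(89): voice 0 is free -> assigned | voices=[89 - - - -]
Op 2: note_on(87): voice 1 is free -> assigned | voices=[89 87 - - -]
Op 3: note_on(61): voice 2 is free -> assigned | voices=[89 87 61 - -]
Op 4: note_on(64): voice 3 is free -> assigned | voices=[89 87 61 64 -]
Op 5: note_on(62): voice 4 is free -> assigned | voices=[89 87 61 64 62]
Op 6: note_on(63): all voices busy, STEAL voice 0 (pitch 89, oldest) -> assign | voices=[63 87 61 64 62]
Op 7: note_on(79): all voices busy, STEAL voice 1 (pitch 87, oldest) -> assign | voices=[63 79 61 64 62]
Op 8: note_off(62): free voice 4 | voices=[63 79 61 64 -]
Op 9: note_on(77): voice 4 is free -> assigned | voices=[63 79 61 64 77]

Answer: none 4 1 none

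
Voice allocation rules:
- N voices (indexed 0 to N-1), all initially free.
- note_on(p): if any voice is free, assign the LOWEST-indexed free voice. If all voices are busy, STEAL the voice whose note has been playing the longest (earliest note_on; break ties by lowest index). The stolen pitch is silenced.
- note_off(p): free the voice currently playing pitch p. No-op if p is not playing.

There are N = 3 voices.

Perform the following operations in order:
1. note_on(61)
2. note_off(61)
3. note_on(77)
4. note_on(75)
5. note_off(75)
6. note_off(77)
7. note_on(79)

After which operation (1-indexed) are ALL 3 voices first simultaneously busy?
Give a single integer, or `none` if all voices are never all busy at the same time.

Answer: none

Derivation:
Op 1: note_on(61): voice 0 is free -> assigned | voices=[61 - -]
Op 2: note_off(61): free voice 0 | voices=[- - -]
Op 3: note_on(77): voice 0 is free -> assigned | voices=[77 - -]
Op 4: note_on(75): voice 1 is free -> assigned | voices=[77 75 -]
Op 5: note_off(75): free voice 1 | voices=[77 - -]
Op 6: note_off(77): free voice 0 | voices=[- - -]
Op 7: note_on(79): voice 0 is free -> assigned | voices=[79 - -]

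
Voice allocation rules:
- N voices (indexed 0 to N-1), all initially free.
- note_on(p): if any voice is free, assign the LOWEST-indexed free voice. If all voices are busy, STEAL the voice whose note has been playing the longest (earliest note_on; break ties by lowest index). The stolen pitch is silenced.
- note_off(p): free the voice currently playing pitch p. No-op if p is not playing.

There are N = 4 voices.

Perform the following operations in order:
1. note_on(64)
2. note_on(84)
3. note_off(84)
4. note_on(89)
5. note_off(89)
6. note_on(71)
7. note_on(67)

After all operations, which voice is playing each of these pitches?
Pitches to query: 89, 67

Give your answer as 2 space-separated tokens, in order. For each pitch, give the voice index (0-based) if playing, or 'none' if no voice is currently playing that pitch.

Op 1: note_on(64): voice 0 is free -> assigned | voices=[64 - - -]
Op 2: note_on(84): voice 1 is free -> assigned | voices=[64 84 - -]
Op 3: note_off(84): free voice 1 | voices=[64 - - -]
Op 4: note_on(89): voice 1 is free -> assigned | voices=[64 89 - -]
Op 5: note_off(89): free voice 1 | voices=[64 - - -]
Op 6: note_on(71): voice 1 is free -> assigned | voices=[64 71 - -]
Op 7: note_on(67): voice 2 is free -> assigned | voices=[64 71 67 -]

Answer: none 2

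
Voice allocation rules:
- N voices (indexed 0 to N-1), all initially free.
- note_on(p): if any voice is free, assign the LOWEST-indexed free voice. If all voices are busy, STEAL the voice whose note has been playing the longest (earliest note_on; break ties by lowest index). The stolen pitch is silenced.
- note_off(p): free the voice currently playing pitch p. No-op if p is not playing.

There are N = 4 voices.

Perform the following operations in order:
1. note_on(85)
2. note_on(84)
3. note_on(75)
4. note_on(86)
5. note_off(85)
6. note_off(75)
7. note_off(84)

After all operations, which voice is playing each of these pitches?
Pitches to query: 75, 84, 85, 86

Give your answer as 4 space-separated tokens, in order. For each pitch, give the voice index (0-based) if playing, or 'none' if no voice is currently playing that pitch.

Op 1: note_on(85): voice 0 is free -> assigned | voices=[85 - - -]
Op 2: note_on(84): voice 1 is free -> assigned | voices=[85 84 - -]
Op 3: note_on(75): voice 2 is free -> assigned | voices=[85 84 75 -]
Op 4: note_on(86): voice 3 is free -> assigned | voices=[85 84 75 86]
Op 5: note_off(85): free voice 0 | voices=[- 84 75 86]
Op 6: note_off(75): free voice 2 | voices=[- 84 - 86]
Op 7: note_off(84): free voice 1 | voices=[- - - 86]

Answer: none none none 3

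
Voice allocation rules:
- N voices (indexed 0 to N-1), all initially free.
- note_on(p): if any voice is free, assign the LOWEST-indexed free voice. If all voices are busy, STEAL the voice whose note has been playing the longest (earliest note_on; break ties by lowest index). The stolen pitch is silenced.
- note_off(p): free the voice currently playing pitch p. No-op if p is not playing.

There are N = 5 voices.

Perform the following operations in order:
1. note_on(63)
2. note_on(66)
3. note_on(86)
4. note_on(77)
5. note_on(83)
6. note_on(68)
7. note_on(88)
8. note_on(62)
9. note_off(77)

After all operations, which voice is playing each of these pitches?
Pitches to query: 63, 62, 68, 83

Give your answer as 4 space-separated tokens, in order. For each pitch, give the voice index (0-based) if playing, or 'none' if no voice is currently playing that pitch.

Answer: none 2 0 4

Derivation:
Op 1: note_on(63): voice 0 is free -> assigned | voices=[63 - - - -]
Op 2: note_on(66): voice 1 is free -> assigned | voices=[63 66 - - -]
Op 3: note_on(86): voice 2 is free -> assigned | voices=[63 66 86 - -]
Op 4: note_on(77): voice 3 is free -> assigned | voices=[63 66 86 77 -]
Op 5: note_on(83): voice 4 is free -> assigned | voices=[63 66 86 77 83]
Op 6: note_on(68): all voices busy, STEAL voice 0 (pitch 63, oldest) -> assign | voices=[68 66 86 77 83]
Op 7: note_on(88): all voices busy, STEAL voice 1 (pitch 66, oldest) -> assign | voices=[68 88 86 77 83]
Op 8: note_on(62): all voices busy, STEAL voice 2 (pitch 86, oldest) -> assign | voices=[68 88 62 77 83]
Op 9: note_off(77): free voice 3 | voices=[68 88 62 - 83]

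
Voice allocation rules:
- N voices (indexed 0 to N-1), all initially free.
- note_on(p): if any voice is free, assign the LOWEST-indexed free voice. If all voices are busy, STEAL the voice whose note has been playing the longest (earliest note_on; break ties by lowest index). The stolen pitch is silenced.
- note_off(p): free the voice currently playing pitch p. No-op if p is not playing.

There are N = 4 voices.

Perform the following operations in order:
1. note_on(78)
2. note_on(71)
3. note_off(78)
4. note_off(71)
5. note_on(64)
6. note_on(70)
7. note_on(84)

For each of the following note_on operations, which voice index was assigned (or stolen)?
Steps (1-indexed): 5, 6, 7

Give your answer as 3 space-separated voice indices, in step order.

Op 1: note_on(78): voice 0 is free -> assigned | voices=[78 - - -]
Op 2: note_on(71): voice 1 is free -> assigned | voices=[78 71 - -]
Op 3: note_off(78): free voice 0 | voices=[- 71 - -]
Op 4: note_off(71): free voice 1 | voices=[- - - -]
Op 5: note_on(64): voice 0 is free -> assigned | voices=[64 - - -]
Op 6: note_on(70): voice 1 is free -> assigned | voices=[64 70 - -]
Op 7: note_on(84): voice 2 is free -> assigned | voices=[64 70 84 -]

Answer: 0 1 2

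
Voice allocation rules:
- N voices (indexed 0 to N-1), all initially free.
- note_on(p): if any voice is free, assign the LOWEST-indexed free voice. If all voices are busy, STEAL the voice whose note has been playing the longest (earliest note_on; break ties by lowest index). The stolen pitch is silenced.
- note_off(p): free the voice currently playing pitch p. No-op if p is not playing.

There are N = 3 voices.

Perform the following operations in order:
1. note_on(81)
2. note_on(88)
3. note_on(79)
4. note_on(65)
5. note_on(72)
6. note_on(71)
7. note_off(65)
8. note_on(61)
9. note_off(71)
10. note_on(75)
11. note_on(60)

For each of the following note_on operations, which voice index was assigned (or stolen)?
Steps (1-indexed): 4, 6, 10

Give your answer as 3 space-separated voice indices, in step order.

Answer: 0 2 2

Derivation:
Op 1: note_on(81): voice 0 is free -> assigned | voices=[81 - -]
Op 2: note_on(88): voice 1 is free -> assigned | voices=[81 88 -]
Op 3: note_on(79): voice 2 is free -> assigned | voices=[81 88 79]
Op 4: note_on(65): all voices busy, STEAL voice 0 (pitch 81, oldest) -> assign | voices=[65 88 79]
Op 5: note_on(72): all voices busy, STEAL voice 1 (pitch 88, oldest) -> assign | voices=[65 72 79]
Op 6: note_on(71): all voices busy, STEAL voice 2 (pitch 79, oldest) -> assign | voices=[65 72 71]
Op 7: note_off(65): free voice 0 | voices=[- 72 71]
Op 8: note_on(61): voice 0 is free -> assigned | voices=[61 72 71]
Op 9: note_off(71): free voice 2 | voices=[61 72 -]
Op 10: note_on(75): voice 2 is free -> assigned | voices=[61 72 75]
Op 11: note_on(60): all voices busy, STEAL voice 1 (pitch 72, oldest) -> assign | voices=[61 60 75]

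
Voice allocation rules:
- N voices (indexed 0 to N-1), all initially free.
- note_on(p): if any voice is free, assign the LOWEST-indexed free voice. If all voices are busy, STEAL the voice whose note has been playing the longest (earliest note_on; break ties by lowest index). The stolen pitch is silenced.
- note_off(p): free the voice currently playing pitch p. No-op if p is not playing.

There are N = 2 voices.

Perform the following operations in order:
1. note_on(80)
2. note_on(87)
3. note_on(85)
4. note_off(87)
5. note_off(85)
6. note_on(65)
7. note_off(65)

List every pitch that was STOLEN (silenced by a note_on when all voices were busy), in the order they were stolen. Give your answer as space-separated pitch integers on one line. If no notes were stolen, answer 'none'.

Op 1: note_on(80): voice 0 is free -> assigned | voices=[80 -]
Op 2: note_on(87): voice 1 is free -> assigned | voices=[80 87]
Op 3: note_on(85): all voices busy, STEAL voice 0 (pitch 80, oldest) -> assign | voices=[85 87]
Op 4: note_off(87): free voice 1 | voices=[85 -]
Op 5: note_off(85): free voice 0 | voices=[- -]
Op 6: note_on(65): voice 0 is free -> assigned | voices=[65 -]
Op 7: note_off(65): free voice 0 | voices=[- -]

Answer: 80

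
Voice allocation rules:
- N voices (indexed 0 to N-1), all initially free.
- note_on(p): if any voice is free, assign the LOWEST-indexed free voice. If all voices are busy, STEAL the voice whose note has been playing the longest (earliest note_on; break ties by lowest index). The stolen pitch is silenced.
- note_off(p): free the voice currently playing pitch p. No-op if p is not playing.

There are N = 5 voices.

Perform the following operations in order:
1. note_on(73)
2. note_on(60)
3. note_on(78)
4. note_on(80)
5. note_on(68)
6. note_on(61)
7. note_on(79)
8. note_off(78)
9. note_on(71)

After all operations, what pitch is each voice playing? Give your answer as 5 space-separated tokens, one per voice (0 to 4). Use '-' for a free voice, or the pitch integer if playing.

Op 1: note_on(73): voice 0 is free -> assigned | voices=[73 - - - -]
Op 2: note_on(60): voice 1 is free -> assigned | voices=[73 60 - - -]
Op 3: note_on(78): voice 2 is free -> assigned | voices=[73 60 78 - -]
Op 4: note_on(80): voice 3 is free -> assigned | voices=[73 60 78 80 -]
Op 5: note_on(68): voice 4 is free -> assigned | voices=[73 60 78 80 68]
Op 6: note_on(61): all voices busy, STEAL voice 0 (pitch 73, oldest) -> assign | voices=[61 60 78 80 68]
Op 7: note_on(79): all voices busy, STEAL voice 1 (pitch 60, oldest) -> assign | voices=[61 79 78 80 68]
Op 8: note_off(78): free voice 2 | voices=[61 79 - 80 68]
Op 9: note_on(71): voice 2 is free -> assigned | voices=[61 79 71 80 68]

Answer: 61 79 71 80 68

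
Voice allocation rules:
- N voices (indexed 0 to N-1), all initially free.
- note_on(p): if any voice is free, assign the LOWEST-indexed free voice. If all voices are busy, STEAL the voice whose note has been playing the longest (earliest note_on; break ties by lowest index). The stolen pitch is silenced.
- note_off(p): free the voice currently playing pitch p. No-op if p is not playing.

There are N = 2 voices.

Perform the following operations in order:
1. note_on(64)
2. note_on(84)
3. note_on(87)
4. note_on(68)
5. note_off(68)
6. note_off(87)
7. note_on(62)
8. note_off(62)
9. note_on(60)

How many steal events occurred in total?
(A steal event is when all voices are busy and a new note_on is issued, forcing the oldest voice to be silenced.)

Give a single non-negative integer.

Op 1: note_on(64): voice 0 is free -> assigned | voices=[64 -]
Op 2: note_on(84): voice 1 is free -> assigned | voices=[64 84]
Op 3: note_on(87): all voices busy, STEAL voice 0 (pitch 64, oldest) -> assign | voices=[87 84]
Op 4: note_on(68): all voices busy, STEAL voice 1 (pitch 84, oldest) -> assign | voices=[87 68]
Op 5: note_off(68): free voice 1 | voices=[87 -]
Op 6: note_off(87): free voice 0 | voices=[- -]
Op 7: note_on(62): voice 0 is free -> assigned | voices=[62 -]
Op 8: note_off(62): free voice 0 | voices=[- -]
Op 9: note_on(60): voice 0 is free -> assigned | voices=[60 -]

Answer: 2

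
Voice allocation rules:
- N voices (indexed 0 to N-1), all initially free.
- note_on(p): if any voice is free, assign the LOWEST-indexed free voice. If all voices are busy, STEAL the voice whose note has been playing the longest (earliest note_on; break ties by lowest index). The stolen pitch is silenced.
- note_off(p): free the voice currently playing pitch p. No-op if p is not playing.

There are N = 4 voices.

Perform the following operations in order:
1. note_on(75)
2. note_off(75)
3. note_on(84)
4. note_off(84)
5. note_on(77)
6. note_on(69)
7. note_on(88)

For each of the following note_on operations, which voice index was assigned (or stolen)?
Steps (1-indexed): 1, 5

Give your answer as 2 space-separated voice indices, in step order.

Op 1: note_on(75): voice 0 is free -> assigned | voices=[75 - - -]
Op 2: note_off(75): free voice 0 | voices=[- - - -]
Op 3: note_on(84): voice 0 is free -> assigned | voices=[84 - - -]
Op 4: note_off(84): free voice 0 | voices=[- - - -]
Op 5: note_on(77): voice 0 is free -> assigned | voices=[77 - - -]
Op 6: note_on(69): voice 1 is free -> assigned | voices=[77 69 - -]
Op 7: note_on(88): voice 2 is free -> assigned | voices=[77 69 88 -]

Answer: 0 0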